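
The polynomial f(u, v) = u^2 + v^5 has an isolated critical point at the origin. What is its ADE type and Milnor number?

Type A_4, Milnor number mu = 4.

The Hessian of f at 0 has rank 1. Corank 1: A-series; mu = 4 gives A_4.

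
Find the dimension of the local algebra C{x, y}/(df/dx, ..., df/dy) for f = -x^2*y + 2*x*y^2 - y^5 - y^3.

6

The Hessian of f at 0 has rank 0. Corank 2; j^3 = -y*(x - y)^2 has shape L^2 M (L != M), so D-series; mu = 6 gives D_6.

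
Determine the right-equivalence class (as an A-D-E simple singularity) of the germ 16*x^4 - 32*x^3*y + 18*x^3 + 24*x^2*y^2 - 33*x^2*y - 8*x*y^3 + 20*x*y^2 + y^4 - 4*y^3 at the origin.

D_5

The Hessian of f at 0 is [[0, 0], [0, 0]] with rank 0, so corank 2. A Groebner basis of the Jacobian ideal J(f) in C{x,y} is {x*y^2 - 27*x*y/4 + 9*y^2/2, -81*x*y/8 + y^3 + 27*y^2/4, x^2 - 7*x*y/6 + y^2/3}; counting standard monomials gives mu = 5. Corank 2; j^3 = (2*x - y)*(3*x - 2*y)^2 has shape L^2 M (L != M), so D-series; mu = 5 gives D_5.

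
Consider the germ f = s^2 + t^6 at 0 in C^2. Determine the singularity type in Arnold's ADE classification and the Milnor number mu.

The Hessian of f at 0 has rank 1. Corank 1: A-series; mu = 5 gives A_5.

Type A_5, Milnor number mu = 5.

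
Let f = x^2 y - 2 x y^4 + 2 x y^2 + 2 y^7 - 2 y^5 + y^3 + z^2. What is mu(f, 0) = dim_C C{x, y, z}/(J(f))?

8

The Hessian of f at 0 has rank 1. Corank 2; j^3 = y*(x + y)^2 has shape L^2 M (L != M), so D-series; mu = 8 gives D_8.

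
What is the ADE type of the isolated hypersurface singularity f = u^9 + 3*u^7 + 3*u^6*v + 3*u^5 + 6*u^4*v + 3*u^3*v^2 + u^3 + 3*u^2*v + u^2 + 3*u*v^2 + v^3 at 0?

A_2

The Hessian of f at 0 has rank 1. Corank 1: A-series; mu = 2 gives A_2.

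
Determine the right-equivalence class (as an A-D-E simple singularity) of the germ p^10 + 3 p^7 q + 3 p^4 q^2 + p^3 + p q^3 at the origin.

E_7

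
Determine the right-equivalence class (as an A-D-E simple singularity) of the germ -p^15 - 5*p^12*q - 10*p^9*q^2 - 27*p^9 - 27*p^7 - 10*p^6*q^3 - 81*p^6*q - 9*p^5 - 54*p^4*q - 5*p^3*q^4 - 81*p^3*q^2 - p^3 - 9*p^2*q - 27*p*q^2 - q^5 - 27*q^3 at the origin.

The Hessian of f at 0 has rank 0. Corank 2; j^3 = -(p + 3*q)^3 is a perfect cube, so E-series; the 5-jet and mu = 8 give E_8.

E8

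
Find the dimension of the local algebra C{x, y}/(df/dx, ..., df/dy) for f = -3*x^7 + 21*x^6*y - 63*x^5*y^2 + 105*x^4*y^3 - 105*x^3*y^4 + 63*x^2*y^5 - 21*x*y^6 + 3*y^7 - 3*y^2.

6

The Hessian of f at 0 has rank 1. Corank 1: A-series; mu = 6 gives A_6.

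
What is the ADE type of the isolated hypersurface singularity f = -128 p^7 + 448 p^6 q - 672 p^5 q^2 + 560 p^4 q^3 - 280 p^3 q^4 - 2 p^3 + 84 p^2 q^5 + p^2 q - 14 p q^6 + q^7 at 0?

The Hessian of f at 0 is [[0, 0], [0, 0]] with rank 0, so corank 2. A Groebner basis of the Jacobian ideal J(f) in C{p,q} is {p*q/14 + q^6, p*q^2, p^2 - p*q/2}; counting standard monomials gives mu = 8. Corank 2; j^3 = -p^2*(2*p - q) has shape L^2 M (L != M), so D-series; mu = 8 gives D_8.

D8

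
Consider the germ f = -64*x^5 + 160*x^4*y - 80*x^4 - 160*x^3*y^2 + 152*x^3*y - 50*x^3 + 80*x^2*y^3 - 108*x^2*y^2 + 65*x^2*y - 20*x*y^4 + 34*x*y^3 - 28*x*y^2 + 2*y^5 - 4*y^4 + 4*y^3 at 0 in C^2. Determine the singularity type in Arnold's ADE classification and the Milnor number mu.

Type D6, Milnor number mu = 6.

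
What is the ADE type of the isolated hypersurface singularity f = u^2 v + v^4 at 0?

The Hessian of f at 0 is [[0, 0], [0, 0]] with rank 0, so corank 2. A Groebner basis of the Jacobian ideal J(f) in C{u,v} is {u^3, u^2/4 + v^3, u*v}; counting standard monomials gives mu = 5. Corank 2; j^3 = u^2*v has shape L^2 M (L != M), so D-series; mu = 5 gives D_5.

D_5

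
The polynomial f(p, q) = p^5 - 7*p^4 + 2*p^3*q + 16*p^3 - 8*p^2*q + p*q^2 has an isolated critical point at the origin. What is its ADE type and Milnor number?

Type D_5, Milnor number mu = 5.

The Hessian of f at 0 has rank 0. Corank 2; j^3 = p*(4*p - q)^2 has shape L^2 M (L != M), so D-series; mu = 5 gives D_5.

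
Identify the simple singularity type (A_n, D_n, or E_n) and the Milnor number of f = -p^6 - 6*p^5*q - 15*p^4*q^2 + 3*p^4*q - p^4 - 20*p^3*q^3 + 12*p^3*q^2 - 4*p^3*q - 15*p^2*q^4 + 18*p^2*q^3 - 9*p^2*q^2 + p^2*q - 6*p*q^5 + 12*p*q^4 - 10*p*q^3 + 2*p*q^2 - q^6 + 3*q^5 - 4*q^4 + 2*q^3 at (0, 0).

Type D_4, Milnor number mu = 4.

The Hessian of f at 0 has rank 0. Corank 2; j^3 = q*(p^2 + 2*p*q + 2*q^2) splits into three distinct lines over C (the quadratic factor has nonzero discriminant), so D_4.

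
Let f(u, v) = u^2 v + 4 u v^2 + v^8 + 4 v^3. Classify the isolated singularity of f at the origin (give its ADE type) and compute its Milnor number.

Type D_{9}, Milnor number mu = 9.

The Hessian of f at 0 has rank 0. Corank 2; j^3 = v*(u + 2*v)^2 has shape L^2 M (L != M), so D-series; mu = 9 gives D_9.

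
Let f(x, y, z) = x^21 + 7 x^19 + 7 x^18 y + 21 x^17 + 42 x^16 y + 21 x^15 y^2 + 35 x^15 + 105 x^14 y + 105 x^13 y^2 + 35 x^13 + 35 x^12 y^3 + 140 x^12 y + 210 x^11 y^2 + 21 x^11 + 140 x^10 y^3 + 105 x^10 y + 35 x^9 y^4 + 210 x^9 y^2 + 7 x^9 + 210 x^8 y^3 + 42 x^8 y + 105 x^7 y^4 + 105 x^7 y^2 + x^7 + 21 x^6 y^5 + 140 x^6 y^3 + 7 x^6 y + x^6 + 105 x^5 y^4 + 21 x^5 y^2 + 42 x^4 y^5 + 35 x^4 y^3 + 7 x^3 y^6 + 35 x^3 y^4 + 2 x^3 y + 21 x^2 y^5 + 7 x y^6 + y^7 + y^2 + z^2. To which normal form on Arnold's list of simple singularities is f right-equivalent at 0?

A6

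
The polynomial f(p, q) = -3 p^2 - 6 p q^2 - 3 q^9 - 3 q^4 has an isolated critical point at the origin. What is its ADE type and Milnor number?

Type A8, Milnor number mu = 8.

The Hessian of f at 0 has rank 1. Corank 1: A-series; mu = 8 gives A_8.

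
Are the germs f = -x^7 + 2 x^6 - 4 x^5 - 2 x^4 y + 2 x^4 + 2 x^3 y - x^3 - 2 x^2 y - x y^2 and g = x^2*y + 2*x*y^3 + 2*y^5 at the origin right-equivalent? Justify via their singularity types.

The Hessian of f at 0 has rank 0. Corank 2; j^3 = -x*(x + y)^2 has shape L^2 M (L != M), so D-series; mu = 6 gives D_6. The Hessian of g at 0 has rank 0. Corank 2; j^3 = x^2*y has shape L^2 M (L != M), so D-series; mu = 6 gives D_6. Both have type D_6, hence right-equivalent.

Yes.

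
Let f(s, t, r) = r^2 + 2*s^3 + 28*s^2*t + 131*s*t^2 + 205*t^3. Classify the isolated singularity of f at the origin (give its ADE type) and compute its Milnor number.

Type D_4, Milnor number mu = 4.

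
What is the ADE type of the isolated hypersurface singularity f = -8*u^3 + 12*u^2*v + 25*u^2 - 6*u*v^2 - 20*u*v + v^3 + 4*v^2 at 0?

The Hessian of f at 0 is [[50, -20], [-20, 8]] with rank 1, so corank 1. A Groebner basis of the Jacobian ideal J(f) in C{u,v} is {v^2, u - 2*v/5}; counting standard monomials gives mu = 2. Corank 1: A-series; mu = 2 gives A_2.

A_{2}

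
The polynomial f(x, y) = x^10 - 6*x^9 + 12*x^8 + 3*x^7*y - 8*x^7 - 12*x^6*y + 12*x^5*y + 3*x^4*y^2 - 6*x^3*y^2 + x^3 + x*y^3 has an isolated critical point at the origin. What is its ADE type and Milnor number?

Type E_{7}, Milnor number mu = 7.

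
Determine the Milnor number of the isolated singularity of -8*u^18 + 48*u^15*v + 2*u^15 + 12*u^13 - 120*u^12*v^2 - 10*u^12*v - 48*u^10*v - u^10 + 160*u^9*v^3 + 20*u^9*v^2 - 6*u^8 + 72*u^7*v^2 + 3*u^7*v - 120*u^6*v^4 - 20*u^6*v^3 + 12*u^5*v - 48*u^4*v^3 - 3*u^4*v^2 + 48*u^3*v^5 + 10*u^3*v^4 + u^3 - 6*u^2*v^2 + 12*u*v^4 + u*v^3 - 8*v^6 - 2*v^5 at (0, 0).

The Hessian of f at 0 has rank 0. Corank 2; j^3 = u^3 is a perfect cube, so E-series; the 4-jet and mu = 7 give E_7.

7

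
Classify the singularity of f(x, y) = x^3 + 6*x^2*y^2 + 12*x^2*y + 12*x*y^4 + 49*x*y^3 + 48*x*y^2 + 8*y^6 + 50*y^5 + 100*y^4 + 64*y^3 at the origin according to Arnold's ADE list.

The Hessian of f at 0 is [[0, 0], [0, 0]] with rank 0, so corank 2. A Groebner basis of the Jacobian ideal J(f) in C{x,y} is {-x^2/4 - 2*x*y + y^4 - y^3/12 - 4*y^2, x^3 + 23*x^2 + 184*x*y + 215*y^3/3 + 368*y^2, x^2*y - 47*x^2/12 - 94*x*y/3 - 623*y^3/36 - 188*y^2/3, x^2/2 + x*y^2 + 4*x*y + 25*y^3/6 + 8*y^2}; counting standard monomials gives mu = 7. Corank 2; j^3 = (x + 4*y)^3 is a perfect cube, so E-series; the 4-jet and mu = 7 give E_7.

E7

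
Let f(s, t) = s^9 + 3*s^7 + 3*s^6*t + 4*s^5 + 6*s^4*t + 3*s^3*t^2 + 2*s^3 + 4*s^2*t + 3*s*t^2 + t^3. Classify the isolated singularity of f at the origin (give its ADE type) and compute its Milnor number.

The Hessian of f at 0 is [[0, 0], [0, 0]] with rank 0, so corank 2. A Groebner basis of the Jacobian ideal J(f) in C{s,t} is {t^3, s^2 - 3*t^2/2, s*t + 3*t^2/2}; counting standard monomials gives mu = 4. Corank 2; j^3 = (s + t)*(2*s^2 + 2*s*t + t^2) splits into three distinct lines over C (the quadratic factor has nonzero discriminant), so D_4.

Type D4, Milnor number mu = 4.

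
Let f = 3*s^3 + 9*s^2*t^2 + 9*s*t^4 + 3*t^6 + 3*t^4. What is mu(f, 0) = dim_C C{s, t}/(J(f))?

6

The Hessian of f at 0 has rank 0. Corank 2; j^3 = 3*s^3 is a perfect cube, so E-series; the 4-jet and mu = 6 give E_6.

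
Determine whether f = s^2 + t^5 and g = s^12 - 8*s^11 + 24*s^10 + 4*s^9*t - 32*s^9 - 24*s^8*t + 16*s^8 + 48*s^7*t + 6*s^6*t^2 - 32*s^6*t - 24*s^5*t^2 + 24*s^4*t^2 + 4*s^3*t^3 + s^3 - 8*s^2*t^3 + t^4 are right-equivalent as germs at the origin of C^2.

No.

The Hessian of f at 0 is [[2, 0], [0, 0]] with rank 1, so corank 1. A Groebner basis of the Jacobian ideal J(f) in C{s,t} is {t^4, s}; counting standard monomials gives mu = 4. Corank 1: A-series; mu = 4 gives A_4. The Hessian of g at 0 is [[0, 0], [0, 0]] with rank 0, so corank 2. A Groebner basis of the Jacobian ideal J(g) in C{s,t} is {t^3, s^2}; counting standard monomials gives mu = 6. Corank 2; j^3 = s^3 is a perfect cube, so E-series; the 4-jet and mu = 6 give E_6. f is A_4 but g is E_6, hence not right-equivalent.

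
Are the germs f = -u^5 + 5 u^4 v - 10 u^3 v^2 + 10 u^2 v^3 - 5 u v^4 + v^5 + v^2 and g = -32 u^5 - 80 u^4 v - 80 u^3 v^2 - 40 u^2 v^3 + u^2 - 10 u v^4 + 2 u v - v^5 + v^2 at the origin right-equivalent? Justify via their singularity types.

Yes.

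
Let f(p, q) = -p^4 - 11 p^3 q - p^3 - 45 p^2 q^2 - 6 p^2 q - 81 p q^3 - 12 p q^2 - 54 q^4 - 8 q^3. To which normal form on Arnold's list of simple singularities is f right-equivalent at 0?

The Hessian of f at 0 has rank 0. Corank 2; j^3 = -(p + 2*q)^3 is a perfect cube, so E-series; the 4-jet and mu = 7 give E_7.

E_{7}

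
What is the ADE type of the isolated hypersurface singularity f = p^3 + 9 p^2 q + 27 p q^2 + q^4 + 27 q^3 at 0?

The Hessian of f at 0 has rank 0. Corank 2; j^3 = (p + 3*q)^3 is a perfect cube, so E-series; the 4-jet and mu = 6 give E_6.

E_6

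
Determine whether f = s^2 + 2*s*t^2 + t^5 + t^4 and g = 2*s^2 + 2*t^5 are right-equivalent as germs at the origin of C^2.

The Hessian of f at 0 has rank 1. Corank 1: A-series; mu = 4 gives A_4. The Hessian of g at 0 has rank 1. Corank 1: A-series; mu = 4 gives A_4. Both have type A_4, hence right-equivalent.

Yes.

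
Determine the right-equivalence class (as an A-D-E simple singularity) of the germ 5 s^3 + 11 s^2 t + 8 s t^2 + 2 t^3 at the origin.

The Hessian of f at 0 has rank 0. Corank 2; j^3 = (s + t)*(5*s^2 + 6*s*t + 2*t^2) splits into three distinct lines over C (the quadratic factor has nonzero discriminant), so D_4.

D_4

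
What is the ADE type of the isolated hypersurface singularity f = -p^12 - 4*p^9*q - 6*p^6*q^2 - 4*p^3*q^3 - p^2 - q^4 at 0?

A3

The Hessian of f at 0 has rank 1. Corank 1: A-series; mu = 3 gives A_3.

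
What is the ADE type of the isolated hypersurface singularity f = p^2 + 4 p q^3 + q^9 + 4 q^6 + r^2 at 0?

A_8

The Hessian of f at 0 has rank 2. Corank 1: A-series; mu = 8 gives A_8.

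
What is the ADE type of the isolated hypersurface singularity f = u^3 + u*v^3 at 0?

The Hessian of f at 0 is [[0, 0], [0, 0]] with rank 0, so corank 2. A Groebner basis of the Jacobian ideal J(f) in C{u,v} is {u^3, u*v^2, 3*u^2 + v^3}; counting standard monomials gives mu = 7. Corank 2; j^3 = u^3 is a perfect cube, so E-series; the 4-jet and mu = 7 give E_7.

E_7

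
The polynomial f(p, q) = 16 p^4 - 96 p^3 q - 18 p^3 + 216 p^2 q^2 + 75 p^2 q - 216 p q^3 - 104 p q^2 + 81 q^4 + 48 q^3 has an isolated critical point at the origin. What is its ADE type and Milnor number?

Type D5, Milnor number mu = 5.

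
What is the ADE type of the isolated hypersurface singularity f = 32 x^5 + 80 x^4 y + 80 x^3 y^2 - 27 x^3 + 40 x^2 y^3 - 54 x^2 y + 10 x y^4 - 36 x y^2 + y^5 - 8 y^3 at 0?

E8

The Hessian of f at 0 has rank 0. Corank 2; j^3 = -(3*x + 2*y)^3 is a perfect cube, so E-series; the 5-jet and mu = 8 give E_8.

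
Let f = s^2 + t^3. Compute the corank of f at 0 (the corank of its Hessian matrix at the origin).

1

Hessian at 0 has rank 1.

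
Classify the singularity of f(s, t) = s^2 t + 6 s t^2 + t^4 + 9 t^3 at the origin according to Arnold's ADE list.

The Hessian of f at 0 is [[0, 0], [0, 0]] with rank 0, so corank 2. A Groebner basis of the Jacobian ideal J(f) in C{s,t} is {s^3 - 27*s^2/4 + 243*t^2/4, s^2/4 + t^3 - 9*t^2/4, s*t + 3*t^2}; counting standard monomials gives mu = 5. Corank 2; j^3 = t*(s + 3*t)^2 has shape L^2 M (L != M), so D-series; mu = 5 gives D_5.

D_{5}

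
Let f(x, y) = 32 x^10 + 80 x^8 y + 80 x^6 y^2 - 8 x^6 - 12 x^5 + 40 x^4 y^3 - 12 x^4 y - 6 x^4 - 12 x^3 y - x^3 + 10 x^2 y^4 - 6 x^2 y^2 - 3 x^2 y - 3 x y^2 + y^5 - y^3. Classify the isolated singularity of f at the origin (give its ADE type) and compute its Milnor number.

The Hessian of f at 0 has rank 0. Corank 2; j^3 = -(x + y)^3 is a perfect cube, so E-series; the 5-jet and mu = 8 give E_8.

Type E_8, Milnor number mu = 8.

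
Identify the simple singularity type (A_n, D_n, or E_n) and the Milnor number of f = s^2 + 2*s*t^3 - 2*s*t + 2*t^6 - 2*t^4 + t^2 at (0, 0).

Type A_5, Milnor number mu = 5.

The Hessian of f at 0 has rank 1. Corank 1: A-series; mu = 5 gives A_5.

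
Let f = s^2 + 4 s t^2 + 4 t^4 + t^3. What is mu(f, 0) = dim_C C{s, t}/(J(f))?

2

The Hessian of f at 0 is [[2, 0], [0, 0]] with rank 1, so corank 1. A Groebner basis of the Jacobian ideal J(f) in C{s,t} is {t^2, s}; counting standard monomials gives mu = 2. Corank 1: A-series; mu = 2 gives A_2.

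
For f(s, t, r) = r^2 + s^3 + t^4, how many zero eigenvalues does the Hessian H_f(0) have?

2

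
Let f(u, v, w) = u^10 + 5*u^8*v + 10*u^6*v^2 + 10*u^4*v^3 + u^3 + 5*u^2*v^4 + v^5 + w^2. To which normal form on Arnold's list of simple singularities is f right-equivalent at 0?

The Hessian of f at 0 is [[0, 0, 0], [0, 0, 0], [0, 0, 2]] with rank 1, so corank 2. A Groebner basis of the Jacobian ideal J(f) in C{u,v,w} is {v^4, u^2, w}; counting standard monomials gives mu = 8. Corank 2; j^3 = u^3 is a perfect cube, so E-series; the 5-jet and mu = 8 give E_8.

E_{8}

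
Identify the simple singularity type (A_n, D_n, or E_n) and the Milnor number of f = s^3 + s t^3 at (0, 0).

Type E_7, Milnor number mu = 7.

The Hessian of f at 0 is [[0, 0], [0, 0]] with rank 0, so corank 2. A Groebner basis of the Jacobian ideal J(f) in C{s,t} is {s^3, s*t^2, 3*s^2 + t^3}; counting standard monomials gives mu = 7. Corank 2; j^3 = s^3 is a perfect cube, so E-series; the 4-jet and mu = 7 give E_7.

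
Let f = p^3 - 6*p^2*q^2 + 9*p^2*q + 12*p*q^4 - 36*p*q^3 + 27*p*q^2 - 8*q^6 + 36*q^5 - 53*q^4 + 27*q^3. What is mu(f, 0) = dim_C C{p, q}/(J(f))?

The Hessian of f at 0 has rank 0. Corank 2; j^3 = (p + 3*q)^3 is a perfect cube, so E-series; the 4-jet and mu = 6 give E_6.

6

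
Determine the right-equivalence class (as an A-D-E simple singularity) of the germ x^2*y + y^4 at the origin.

D_5

The Hessian of f at 0 has rank 0. Corank 2; j^3 = x^2*y has shape L^2 M (L != M), so D-series; mu = 5 gives D_5.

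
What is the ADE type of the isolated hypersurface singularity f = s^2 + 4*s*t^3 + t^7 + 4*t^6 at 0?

The Hessian of f at 0 has rank 1. Corank 1: A-series; mu = 6 gives A_6.

A_{6}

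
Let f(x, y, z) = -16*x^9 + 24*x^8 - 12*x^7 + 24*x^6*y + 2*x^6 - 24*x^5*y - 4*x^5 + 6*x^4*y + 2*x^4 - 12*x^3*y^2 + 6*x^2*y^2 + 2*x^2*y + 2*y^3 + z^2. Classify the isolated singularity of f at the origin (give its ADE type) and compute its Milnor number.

Type D_4, Milnor number mu = 4.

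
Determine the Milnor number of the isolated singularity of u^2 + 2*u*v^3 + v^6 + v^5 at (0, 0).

4

The Hessian of f at 0 is [[2, 0], [0, 0]] with rank 1, so corank 1. A Groebner basis of the Jacobian ideal J(f) in C{u,v} is {u + v^3, u^2, u*v}; counting standard monomials gives mu = 4. Corank 1: A-series; mu = 4 gives A_4.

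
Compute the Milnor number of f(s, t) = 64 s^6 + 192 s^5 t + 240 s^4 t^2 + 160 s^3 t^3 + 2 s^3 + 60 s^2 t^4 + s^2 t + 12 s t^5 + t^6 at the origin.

7

The Hessian of f at 0 is [[0, 0], [0, 0]] with rank 0, so corank 2. A Groebner basis of the Jacobian ideal J(f) in C{s,t} is {-s*t/12 + t^5, s*t^2, s^2 + s*t/2}; counting standard monomials gives mu = 7. Corank 2; j^3 = s^2*(2*s + t) has shape L^2 M (L != M), so D-series; mu = 7 gives D_7.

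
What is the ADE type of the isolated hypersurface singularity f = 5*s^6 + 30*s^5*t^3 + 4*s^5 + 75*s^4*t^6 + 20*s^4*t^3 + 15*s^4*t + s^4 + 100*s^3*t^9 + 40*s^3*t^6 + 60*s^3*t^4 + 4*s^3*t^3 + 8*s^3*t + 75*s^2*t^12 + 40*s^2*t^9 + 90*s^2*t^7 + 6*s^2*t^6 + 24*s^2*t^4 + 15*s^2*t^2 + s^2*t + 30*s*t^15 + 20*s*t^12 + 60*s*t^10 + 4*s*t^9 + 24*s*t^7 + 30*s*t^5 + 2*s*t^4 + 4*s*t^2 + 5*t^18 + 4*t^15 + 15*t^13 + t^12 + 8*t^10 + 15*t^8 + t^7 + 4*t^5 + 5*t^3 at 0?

D_4

The Hessian of f at 0 has rank 0. Corank 2; j^3 = t*(s^2 + 4*s*t + 5*t^2) splits into three distinct lines over C (the quadratic factor has nonzero discriminant), so D_4.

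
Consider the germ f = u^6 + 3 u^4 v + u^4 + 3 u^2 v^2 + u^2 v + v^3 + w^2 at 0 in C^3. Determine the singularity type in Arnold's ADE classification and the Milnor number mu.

Type D_{4}, Milnor number mu = 4.

The Hessian of f at 0 has rank 1. Corank 2; j^3 = v*(u^2 + v^2) splits into three distinct lines over C (the quadratic factor has nonzero discriminant), so D_4.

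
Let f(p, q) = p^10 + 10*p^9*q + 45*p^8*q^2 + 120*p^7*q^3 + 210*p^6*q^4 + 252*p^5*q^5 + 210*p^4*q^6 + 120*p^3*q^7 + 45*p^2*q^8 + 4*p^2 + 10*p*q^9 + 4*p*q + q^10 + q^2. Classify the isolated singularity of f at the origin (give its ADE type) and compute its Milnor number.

Type A9, Milnor number mu = 9.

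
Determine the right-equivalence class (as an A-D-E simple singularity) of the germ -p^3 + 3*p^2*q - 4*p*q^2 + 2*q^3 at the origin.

D_4

The Hessian of f at 0 has rank 0. Corank 2; j^3 = -(p - q)*(p^2 - 2*p*q + 2*q^2) splits into three distinct lines over C (the quadratic factor has nonzero discriminant), so D_4.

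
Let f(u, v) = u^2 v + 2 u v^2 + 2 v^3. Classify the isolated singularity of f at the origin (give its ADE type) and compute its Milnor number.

Type D4, Milnor number mu = 4.

The Hessian of f at 0 has rank 0. Corank 2; j^3 = v*(u^2 + 2*u*v + 2*v^2) splits into three distinct lines over C (the quadratic factor has nonzero discriminant), so D_4.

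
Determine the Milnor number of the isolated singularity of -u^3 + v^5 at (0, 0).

The Hessian of f at 0 has rank 0. Corank 2; j^3 = -u^3 is a perfect cube, so E-series; the 5-jet and mu = 8 give E_8.

8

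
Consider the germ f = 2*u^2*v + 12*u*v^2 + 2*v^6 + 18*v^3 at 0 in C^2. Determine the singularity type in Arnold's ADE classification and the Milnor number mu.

The Hessian of f at 0 is [[0, 0], [0, 0]] with rank 0, so corank 2. A Groebner basis of the Jacobian ideal J(f) in C{u,v} is {u^2/6 + v^5 - 3*v^2/2, u^3 + 27*v^3, u*v + 3*v^2}; counting standard monomials gives mu = 7. Corank 2; j^3 = 2*v*(u + 3*v)^2 has shape L^2 M (L != M), so D-series; mu = 7 gives D_7.

Type D_{7}, Milnor number mu = 7.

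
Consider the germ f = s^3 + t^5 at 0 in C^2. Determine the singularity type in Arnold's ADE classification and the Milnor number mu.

Type E8, Milnor number mu = 8.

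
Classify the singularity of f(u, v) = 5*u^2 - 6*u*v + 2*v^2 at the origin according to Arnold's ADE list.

The Hessian of f at 0 is [[10, -6], [-6, 4]] with rank 2, so corank 0. A Groebner basis of the Jacobian ideal J(f) in C{u,v} is {u, v}; counting standard monomials gives mu = 1. Corank 0: nondegenerate Morse point, so A_1.

A_1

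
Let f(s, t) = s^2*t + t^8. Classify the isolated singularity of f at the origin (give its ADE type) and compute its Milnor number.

Type D_9, Milnor number mu = 9.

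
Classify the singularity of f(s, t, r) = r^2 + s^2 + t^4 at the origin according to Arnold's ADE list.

A_{3}

The Hessian of f at 0 is [[2, 0, 0], [0, 0, 0], [0, 0, 2]] with rank 2, so corank 1. A Groebner basis of the Jacobian ideal J(f) in C{s,t,r} is {t^3, s, r}; counting standard monomials gives mu = 3. Corank 1: A-series; mu = 3 gives A_3.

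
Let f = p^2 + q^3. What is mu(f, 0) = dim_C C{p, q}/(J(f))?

The Hessian of f at 0 has rank 1. Corank 1: A-series; mu = 2 gives A_2.

2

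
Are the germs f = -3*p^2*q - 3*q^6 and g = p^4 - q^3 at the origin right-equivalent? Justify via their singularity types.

The Hessian of f at 0 has rank 0. Corank 2; j^3 = -3*p^2*q has shape L^2 M (L != M), so D-series; mu = 7 gives D_7. The Hessian of g at 0 has rank 0. Corank 2; j^3 = -q^3 is a perfect cube, so E-series; the 4-jet and mu = 6 give E_6. f is D_7 but g is E_6, hence not right-equivalent.

No.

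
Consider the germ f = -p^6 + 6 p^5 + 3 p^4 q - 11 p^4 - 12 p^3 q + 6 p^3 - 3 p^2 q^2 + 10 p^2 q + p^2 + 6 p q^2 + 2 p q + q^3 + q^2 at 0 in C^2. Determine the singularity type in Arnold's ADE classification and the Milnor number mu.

Type A2, Milnor number mu = 2.

The Hessian of f at 0 is [[2, 2], [2, 2]] with rank 1, so corank 1. A Groebner basis of the Jacobian ideal J(f) in C{p,q} is {q^2, p + q}; counting standard monomials gives mu = 2. Corank 1: A-series; mu = 2 gives A_2.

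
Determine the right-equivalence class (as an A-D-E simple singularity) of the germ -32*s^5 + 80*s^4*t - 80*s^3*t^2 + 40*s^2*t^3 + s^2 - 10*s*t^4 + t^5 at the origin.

The Hessian of f at 0 has rank 1. Corank 1: A-series; mu = 4 gives A_4.

A_4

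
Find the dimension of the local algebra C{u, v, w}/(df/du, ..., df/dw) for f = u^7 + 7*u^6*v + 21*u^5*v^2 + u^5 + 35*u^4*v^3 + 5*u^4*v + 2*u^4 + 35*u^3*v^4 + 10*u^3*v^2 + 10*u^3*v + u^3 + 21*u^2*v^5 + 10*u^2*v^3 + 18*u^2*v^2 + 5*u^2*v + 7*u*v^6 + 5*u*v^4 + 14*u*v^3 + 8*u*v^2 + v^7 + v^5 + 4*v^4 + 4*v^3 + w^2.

The Hessian of f at 0 is [[0, 0, 0], [0, 0, 0], [0, 0, 2]] with rank 1, so corank 2. A Groebner basis of the Jacobian ideal J(f) in C{u,v,w} is {-5*u^2/4 + u*v^3 - 17*u*v^2/4 - 9*u*v/2 - 8*v^3 - 4*v^2, 17*u^2/20 + 49*u*v^2/20 + 31*u*v/10 + v^4 + 23*v^3/5 + 14*v^2/5, u^3 + 41*u^2/20 - 123*u*v^2/20 + 63*u*v/10 - 31*v^3/5 + 22*v^2/5, u^2*v - 7*u^2/20 + 61*u*v^2/20 - 11*u*v/10 + 12*v^3/5 - 4*v^2/5, w}; counting standard monomials gives mu = 8. Corank 2; j^3 = (u + v)*(u + 2*v)^2 has shape L^2 M (L != M), so D-series; mu = 8 gives D_8.

8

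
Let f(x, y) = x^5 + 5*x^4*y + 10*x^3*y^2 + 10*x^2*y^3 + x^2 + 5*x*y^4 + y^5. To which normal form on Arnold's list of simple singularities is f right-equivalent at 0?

A_{4}

The Hessian of f at 0 has rank 1. Corank 1: A-series; mu = 4 gives A_4.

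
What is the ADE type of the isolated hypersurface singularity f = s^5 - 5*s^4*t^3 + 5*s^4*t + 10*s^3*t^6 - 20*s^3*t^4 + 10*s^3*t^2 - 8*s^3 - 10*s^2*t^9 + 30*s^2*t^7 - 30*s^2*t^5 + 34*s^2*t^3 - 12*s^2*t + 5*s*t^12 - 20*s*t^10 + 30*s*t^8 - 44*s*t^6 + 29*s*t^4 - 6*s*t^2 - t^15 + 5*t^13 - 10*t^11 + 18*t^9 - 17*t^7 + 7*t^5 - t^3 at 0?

E_8

The Hessian of f at 0 has rank 0. Corank 2; j^3 = -(2*s + t)^3 is a perfect cube, so E-series; the 5-jet and mu = 8 give E_8.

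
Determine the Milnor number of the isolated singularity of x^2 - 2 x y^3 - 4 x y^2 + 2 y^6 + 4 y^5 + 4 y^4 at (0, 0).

The Hessian of f at 0 has rank 1. Corank 1: A-series; mu = 5 gives A_5.

5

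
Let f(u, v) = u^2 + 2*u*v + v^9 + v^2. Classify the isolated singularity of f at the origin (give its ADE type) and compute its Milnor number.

The Hessian of f at 0 has rank 1. Corank 1: A-series; mu = 8 gives A_8.

Type A8, Milnor number mu = 8.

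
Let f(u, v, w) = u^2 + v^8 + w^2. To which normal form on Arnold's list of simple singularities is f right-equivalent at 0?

The Hessian of f at 0 is [[2, 0, 0], [0, 0, 0], [0, 0, 2]] with rank 2, so corank 1. A Groebner basis of the Jacobian ideal J(f) in C{u,v,w} is {v^7, u, w}; counting standard monomials gives mu = 7. Corank 1: A-series; mu = 7 gives A_7.

A_{7}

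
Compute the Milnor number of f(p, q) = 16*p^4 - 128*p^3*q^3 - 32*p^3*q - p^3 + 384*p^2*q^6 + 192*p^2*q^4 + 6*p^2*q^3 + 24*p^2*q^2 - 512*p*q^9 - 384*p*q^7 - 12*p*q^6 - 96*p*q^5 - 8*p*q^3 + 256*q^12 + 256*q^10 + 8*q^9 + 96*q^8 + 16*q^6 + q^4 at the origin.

6

The Hessian of f at 0 is [[0, 0], [0, 0]] with rank 0, so corank 2. A Groebner basis of the Jacobian ideal J(f) in C{p,q} is {q^4, p*q^2 - q^3/6, p^2}; counting standard monomials gives mu = 6. Corank 2; j^3 = -p^3 is a perfect cube, so E-series; the 4-jet and mu = 6 give E_6.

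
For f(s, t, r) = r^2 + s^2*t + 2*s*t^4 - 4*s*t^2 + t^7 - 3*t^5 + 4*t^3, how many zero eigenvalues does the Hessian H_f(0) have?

2

The Hessian at 0 is [[0, 0, 0], [0, 0, 0], [0, 0, 2]] of rank 1; hence corank 2.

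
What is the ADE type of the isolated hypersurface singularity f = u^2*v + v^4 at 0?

The Hessian of f at 0 is [[0, 0], [0, 0]] with rank 0, so corank 2. A Groebner basis of the Jacobian ideal J(f) in C{u,v} is {u^3, u^2/4 + v^3, u*v}; counting standard monomials gives mu = 5. Corank 2; j^3 = u^2*v has shape L^2 M (L != M), so D-series; mu = 5 gives D_5.

D_5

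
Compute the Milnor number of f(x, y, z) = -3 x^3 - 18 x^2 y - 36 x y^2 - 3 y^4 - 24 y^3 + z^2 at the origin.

6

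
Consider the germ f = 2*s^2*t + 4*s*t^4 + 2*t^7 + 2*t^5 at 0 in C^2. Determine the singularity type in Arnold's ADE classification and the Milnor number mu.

The Hessian of f at 0 has rank 0. Corank 2; j^3 = 2*s^2*t has shape L^2 M (L != M), so D-series; mu = 6 gives D_6.

Type D6, Milnor number mu = 6.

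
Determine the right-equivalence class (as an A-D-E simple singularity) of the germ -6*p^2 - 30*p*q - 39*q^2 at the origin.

A_{1}

The Hessian of f at 0 has rank 2. Corank 0: nondegenerate Morse point, so A_1.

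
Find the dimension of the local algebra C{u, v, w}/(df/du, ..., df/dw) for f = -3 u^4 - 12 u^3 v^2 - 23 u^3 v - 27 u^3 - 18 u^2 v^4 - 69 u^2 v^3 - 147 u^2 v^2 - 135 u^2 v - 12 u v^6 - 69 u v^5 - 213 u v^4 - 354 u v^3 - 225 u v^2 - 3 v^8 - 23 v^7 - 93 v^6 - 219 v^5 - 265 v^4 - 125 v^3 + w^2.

7

The Hessian of f at 0 is [[0, 0, 0], [0, 0, 0], [0, 0, 2]] with rank 1, so corank 2. A Groebner basis of the Jacobian ideal J(f) in C{u,v,w} is {-19683*u^2/19358 - 32805*u*v/9679 + v^4 - 27*v^3/19358 - 54675*v^2/19358, u^3 + 81270*u^2/9679 + 270900*u*v/9679 + 134765*v^3/29037 + 225750*v^2/9679, u^2*v - 65043*u^2/19358 - 108405*u*v/9679 - 484753*v^3/174222 - 180675*v^2/19358, 19521*u^2/19358 + u*v^2 + 32535*u*v/9679 + 290611*v^3/174222 + 54225*v^2/19358, w}; counting standard monomials gives mu = 7. Corank 2; j^3 = -(3*u + 5*v)^3 is a perfect cube, so E-series; the 4-jet and mu = 7 give E_7.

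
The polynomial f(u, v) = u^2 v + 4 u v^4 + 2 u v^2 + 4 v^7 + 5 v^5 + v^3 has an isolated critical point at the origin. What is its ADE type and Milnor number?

Type D6, Milnor number mu = 6.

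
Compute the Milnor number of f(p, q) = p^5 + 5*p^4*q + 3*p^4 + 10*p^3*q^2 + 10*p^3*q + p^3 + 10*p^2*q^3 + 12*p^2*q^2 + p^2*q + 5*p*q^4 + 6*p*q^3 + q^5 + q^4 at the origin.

The Hessian of f at 0 has rank 0. Corank 2; j^3 = p^2*(p + q) has shape L^2 M (L != M), so D-series; mu = 5 gives D_5.

5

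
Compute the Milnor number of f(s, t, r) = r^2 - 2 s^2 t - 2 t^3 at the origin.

The Hessian of f at 0 is [[0, 0, 0], [0, 0, 0], [0, 0, 2]] with rank 1, so corank 2. A Groebner basis of the Jacobian ideal J(f) in C{s,t,r} is {t^3, s^2 + 3*t^2, s*t, r}; counting standard monomials gives mu = 4. Corank 2; j^3 = -2*t*(s^2 + t^2) splits into three distinct lines over C (the quadratic factor has nonzero discriminant), so D_4.

4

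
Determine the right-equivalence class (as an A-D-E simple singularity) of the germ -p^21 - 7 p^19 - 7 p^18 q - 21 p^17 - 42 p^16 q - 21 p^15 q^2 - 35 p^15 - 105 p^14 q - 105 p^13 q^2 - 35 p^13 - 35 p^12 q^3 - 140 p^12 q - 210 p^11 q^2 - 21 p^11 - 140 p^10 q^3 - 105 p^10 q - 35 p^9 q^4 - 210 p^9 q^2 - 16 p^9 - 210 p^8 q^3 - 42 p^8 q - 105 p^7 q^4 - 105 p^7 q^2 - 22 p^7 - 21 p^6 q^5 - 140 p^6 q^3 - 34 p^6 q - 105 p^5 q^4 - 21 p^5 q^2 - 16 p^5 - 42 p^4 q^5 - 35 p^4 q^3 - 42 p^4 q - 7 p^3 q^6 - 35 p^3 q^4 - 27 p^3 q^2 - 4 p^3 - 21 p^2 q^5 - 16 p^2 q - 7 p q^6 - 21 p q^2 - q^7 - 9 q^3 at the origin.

D_8

The Hessian of f at 0 has rank 0. Corank 2; j^3 = -(p + q)*(2*p + 3*q)^2 has shape L^2 M (L != M), so D-series; mu = 8 gives D_8.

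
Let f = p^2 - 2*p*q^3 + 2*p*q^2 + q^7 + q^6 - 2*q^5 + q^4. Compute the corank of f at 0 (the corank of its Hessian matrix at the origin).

1

Hessian at 0 has rank 1.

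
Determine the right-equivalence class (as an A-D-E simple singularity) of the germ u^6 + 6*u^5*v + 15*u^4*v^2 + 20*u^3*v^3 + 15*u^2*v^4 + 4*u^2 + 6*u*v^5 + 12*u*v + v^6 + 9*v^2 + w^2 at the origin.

A_{5}

The Hessian of f at 0 has rank 2. Corank 1: A-series; mu = 5 gives A_5.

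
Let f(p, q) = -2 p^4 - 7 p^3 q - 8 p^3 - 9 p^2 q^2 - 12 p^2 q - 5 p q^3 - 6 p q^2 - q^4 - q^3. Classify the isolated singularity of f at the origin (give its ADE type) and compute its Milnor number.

Type E7, Milnor number mu = 7.

The Hessian of f at 0 has rank 0. Corank 2; j^3 = -(2*p + q)^3 is a perfect cube, so E-series; the 4-jet and mu = 7 give E_7.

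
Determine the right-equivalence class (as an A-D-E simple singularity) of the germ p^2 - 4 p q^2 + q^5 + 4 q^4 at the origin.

The Hessian of f at 0 is [[2, 0], [0, 0]] with rank 1, so corank 1. A Groebner basis of the Jacobian ideal J(f) in C{p,q} is {p^2, -p/2 + q^2}; counting standard monomials gives mu = 4. Corank 1: A-series; mu = 4 gives A_4.

A4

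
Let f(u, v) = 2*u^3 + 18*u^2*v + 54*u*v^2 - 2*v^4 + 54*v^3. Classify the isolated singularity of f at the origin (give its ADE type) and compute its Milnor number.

The Hessian of f at 0 has rank 0. Corank 2; j^3 = 2*(u + 3*v)^3 is a perfect cube, so E-series; the 4-jet and mu = 6 give E_6.

Type E_{6}, Milnor number mu = 6.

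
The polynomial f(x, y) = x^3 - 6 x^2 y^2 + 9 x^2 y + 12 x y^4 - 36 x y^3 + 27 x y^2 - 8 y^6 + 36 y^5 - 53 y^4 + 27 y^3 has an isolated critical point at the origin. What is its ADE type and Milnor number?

Type E_{6}, Milnor number mu = 6.

The Hessian of f at 0 has rank 0. Corank 2; j^3 = (x + 3*y)^3 is a perfect cube, so E-series; the 4-jet and mu = 6 give E_6.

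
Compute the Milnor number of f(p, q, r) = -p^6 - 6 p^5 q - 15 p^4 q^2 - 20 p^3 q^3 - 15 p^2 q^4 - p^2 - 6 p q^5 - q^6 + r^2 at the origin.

5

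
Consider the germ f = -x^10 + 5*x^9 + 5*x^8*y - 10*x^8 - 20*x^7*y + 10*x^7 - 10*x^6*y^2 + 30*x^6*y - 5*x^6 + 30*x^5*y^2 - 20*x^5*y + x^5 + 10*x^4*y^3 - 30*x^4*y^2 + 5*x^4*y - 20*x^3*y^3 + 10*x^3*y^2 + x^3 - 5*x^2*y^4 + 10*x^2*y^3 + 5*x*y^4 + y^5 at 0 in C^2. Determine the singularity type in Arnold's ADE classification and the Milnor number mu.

Type E_8, Milnor number mu = 8.

The Hessian of f at 0 has rank 0. Corank 2; j^3 = x^3 is a perfect cube, so E-series; the 5-jet and mu = 8 give E_8.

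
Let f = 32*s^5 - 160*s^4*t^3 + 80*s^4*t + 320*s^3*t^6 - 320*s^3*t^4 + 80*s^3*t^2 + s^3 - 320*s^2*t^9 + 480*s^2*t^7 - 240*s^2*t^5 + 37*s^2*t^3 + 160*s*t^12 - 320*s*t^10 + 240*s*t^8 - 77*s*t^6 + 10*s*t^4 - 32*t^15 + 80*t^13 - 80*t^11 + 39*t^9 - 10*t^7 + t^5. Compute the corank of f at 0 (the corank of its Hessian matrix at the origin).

Hessian at 0 has rank 0.

2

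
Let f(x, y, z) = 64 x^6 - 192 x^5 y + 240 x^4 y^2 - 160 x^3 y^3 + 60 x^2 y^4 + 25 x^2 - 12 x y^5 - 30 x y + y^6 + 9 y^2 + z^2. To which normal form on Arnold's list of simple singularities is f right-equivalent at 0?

The Hessian of f at 0 has rank 2. Corank 1: A-series; mu = 5 gives A_5.

A5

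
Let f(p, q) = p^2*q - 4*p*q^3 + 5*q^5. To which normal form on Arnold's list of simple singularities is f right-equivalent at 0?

D_{6}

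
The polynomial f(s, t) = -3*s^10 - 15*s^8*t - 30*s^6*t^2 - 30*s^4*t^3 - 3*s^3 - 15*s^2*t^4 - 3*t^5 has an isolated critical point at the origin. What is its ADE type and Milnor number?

Type E_{8}, Milnor number mu = 8.

The Hessian of f at 0 has rank 0. Corank 2; j^3 = -3*s^3 is a perfect cube, so E-series; the 5-jet and mu = 8 give E_8.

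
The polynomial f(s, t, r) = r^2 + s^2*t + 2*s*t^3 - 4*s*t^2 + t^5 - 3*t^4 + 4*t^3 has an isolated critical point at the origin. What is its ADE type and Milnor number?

The Hessian of f at 0 is [[0, 0, 0], [0, 0, 0], [0, 0, 2]] with rank 1, so corank 2. A Groebner basis of the Jacobian ideal J(f) in C{s,t,r} is {s*t^2 + 2*s*t - 4*t^2, s*t + t^3 - 2*t^2, s^2 - 8*s*t + 12*t^2, r}; counting standard monomials gives mu = 5. Corank 2; j^3 = t*(s - 2*t)^2 has shape L^2 M (L != M), so D-series; mu = 5 gives D_5.

Type D_{5}, Milnor number mu = 5.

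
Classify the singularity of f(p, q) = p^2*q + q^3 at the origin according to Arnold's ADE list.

D4

The Hessian of f at 0 has rank 0. Corank 2; j^3 = q*(p^2 + q^2) splits into three distinct lines over C (the quadratic factor has nonzero discriminant), so D_4.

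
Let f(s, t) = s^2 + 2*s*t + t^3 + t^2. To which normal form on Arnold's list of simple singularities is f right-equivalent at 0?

A_2

The Hessian of f at 0 has rank 1. Corank 1: A-series; mu = 2 gives A_2.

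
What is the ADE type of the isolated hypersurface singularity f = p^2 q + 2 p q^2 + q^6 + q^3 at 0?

D7

The Hessian of f at 0 is [[0, 0], [0, 0]] with rank 0, so corank 2. A Groebner basis of the Jacobian ideal J(f) in C{p,q} is {p^2/6 + q^5 - q^2/6, p^3 + q^3, p*q + q^2}; counting standard monomials gives mu = 7. Corank 2; j^3 = q*(p + q)^2 has shape L^2 M (L != M), so D-series; mu = 7 gives D_7.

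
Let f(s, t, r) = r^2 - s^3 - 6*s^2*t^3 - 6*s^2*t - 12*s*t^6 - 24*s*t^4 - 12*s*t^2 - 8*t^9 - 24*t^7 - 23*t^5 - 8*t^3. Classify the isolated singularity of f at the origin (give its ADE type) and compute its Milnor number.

The Hessian of f at 0 is [[0, 0, 0], [0, 0, 0], [0, 0, 2]] with rank 1, so corank 2. A Groebner basis of the Jacobian ideal J(f) in C{s,t,r} is {s^2/4 + s*t^3 + s*t + t^2, t^4, s^3 - 12*s*t^2 - 16*t^3, s^2*t + 4*s*t^2 + 4*t^3, r}; counting standard monomials gives mu = 8. Corank 2; j^3 = -(s + 2*t)^3 is a perfect cube, so E-series; the 5-jet and mu = 8 give E_8.

Type E_{8}, Milnor number mu = 8.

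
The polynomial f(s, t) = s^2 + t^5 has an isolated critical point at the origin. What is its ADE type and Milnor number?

Type A4, Milnor number mu = 4.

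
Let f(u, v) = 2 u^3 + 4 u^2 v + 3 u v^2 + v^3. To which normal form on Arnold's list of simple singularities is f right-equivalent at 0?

D_{4}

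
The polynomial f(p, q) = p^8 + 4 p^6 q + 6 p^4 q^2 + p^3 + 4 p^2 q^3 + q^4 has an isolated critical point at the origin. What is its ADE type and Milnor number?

The Hessian of f at 0 has rank 0. Corank 2; j^3 = p^3 is a perfect cube, so E-series; the 4-jet and mu = 6 give E_6.

Type E6, Milnor number mu = 6.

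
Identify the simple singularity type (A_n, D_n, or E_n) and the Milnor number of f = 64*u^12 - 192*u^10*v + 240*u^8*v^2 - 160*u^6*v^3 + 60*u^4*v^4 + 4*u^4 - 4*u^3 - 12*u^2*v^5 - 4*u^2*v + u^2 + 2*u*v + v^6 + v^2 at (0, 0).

Type A_{5}, Milnor number mu = 5.

The Hessian of f at 0 is [[2, 2], [2, 2]] with rank 1, so corank 1. A Groebner basis of the Jacobian ideal J(f) in C{u,v} is {u*v^2 + 3*u*v/2 + u/4 + v^2 + v/4, -5*u*v/2 - u/2 + v^3 - 3*v^2/2 - v/2, u^2 - u/2 - v/2}; counting standard monomials gives mu = 5. Corank 1: A-series; mu = 5 gives A_5.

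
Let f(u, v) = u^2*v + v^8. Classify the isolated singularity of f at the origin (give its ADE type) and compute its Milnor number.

The Hessian of f at 0 has rank 0. Corank 2; j^3 = u^2*v has shape L^2 M (L != M), so D-series; mu = 9 gives D_9.

Type D_{9}, Milnor number mu = 9.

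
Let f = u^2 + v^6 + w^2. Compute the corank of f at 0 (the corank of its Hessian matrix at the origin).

1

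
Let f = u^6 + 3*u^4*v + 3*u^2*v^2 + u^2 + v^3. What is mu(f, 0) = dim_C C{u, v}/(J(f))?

The Hessian of f at 0 is [[2, 0], [0, 0]] with rank 1, so corank 1. A Groebner basis of the Jacobian ideal J(f) in C{u,v} is {v^2, u}; counting standard monomials gives mu = 2. Corank 1: A-series; mu = 2 gives A_2.

2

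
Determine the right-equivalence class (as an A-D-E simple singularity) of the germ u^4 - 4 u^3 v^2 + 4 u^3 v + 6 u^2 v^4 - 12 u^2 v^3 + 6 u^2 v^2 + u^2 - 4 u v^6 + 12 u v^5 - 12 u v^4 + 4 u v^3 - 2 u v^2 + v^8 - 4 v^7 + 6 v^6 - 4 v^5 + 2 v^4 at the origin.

A3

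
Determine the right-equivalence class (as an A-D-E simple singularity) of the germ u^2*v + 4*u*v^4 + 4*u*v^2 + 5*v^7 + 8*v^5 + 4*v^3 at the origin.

The Hessian of f at 0 has rank 0. Corank 2; j^3 = v*(u + 2*v)^2 has shape L^2 M (L != M), so D-series; mu = 8 gives D_8.

D_8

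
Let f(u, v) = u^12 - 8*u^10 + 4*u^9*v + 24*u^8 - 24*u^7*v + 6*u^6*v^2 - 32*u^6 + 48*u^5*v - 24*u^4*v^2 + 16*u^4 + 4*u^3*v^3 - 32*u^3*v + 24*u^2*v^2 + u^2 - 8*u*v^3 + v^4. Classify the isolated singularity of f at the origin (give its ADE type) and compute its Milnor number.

Type A_{3}, Milnor number mu = 3.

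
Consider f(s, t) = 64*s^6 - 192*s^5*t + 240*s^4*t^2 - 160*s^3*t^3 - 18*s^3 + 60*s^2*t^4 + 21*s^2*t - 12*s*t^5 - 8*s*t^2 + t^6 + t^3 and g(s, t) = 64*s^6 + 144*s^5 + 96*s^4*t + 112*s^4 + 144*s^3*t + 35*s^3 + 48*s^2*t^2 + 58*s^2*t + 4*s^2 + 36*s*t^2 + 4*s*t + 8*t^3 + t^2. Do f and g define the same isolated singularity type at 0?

No.

The Hessian of f at 0 is [[0, 0], [0, 0]] with rank 0, so corank 2. A Groebner basis of the Jacobian ideal J(f) in C{s,t} is {243*s*t/4 + t^5 - 81*t^2/4, s*t^2 - t^3/3, s^2 - 5*s*t/6 + t^2/6}; counting standard monomials gives mu = 7. Corank 2; j^3 = -(2*s - t)*(3*s - t)^2 has shape L^2 M (L != M), so D-series; mu = 7 gives D_7. The Hessian of g at 0 is [[8, 4], [4, 2]] with rank 1, so corank 1. A Groebner basis of the Jacobian ideal J(g) in C{s,t} is {t^2, s + t/2}; counting standard monomials gives mu = 2. Corank 1: A-series; mu = 2 gives A_2. f is D_7 but g is A_2, hence not right-equivalent.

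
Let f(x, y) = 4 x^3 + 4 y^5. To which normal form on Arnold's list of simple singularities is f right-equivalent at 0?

E8

The Hessian of f at 0 has rank 0. Corank 2; j^3 = 4*x^3 is a perfect cube, so E-series; the 5-jet and mu = 8 give E_8.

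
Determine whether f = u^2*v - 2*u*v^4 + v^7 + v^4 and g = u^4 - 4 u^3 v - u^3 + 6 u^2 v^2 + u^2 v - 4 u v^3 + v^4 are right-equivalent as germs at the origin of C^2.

The Hessian of f at 0 is [[0, 0], [0, 0]] with rank 0, so corank 2. A Groebner basis of the Jacobian ideal J(f) in C{u,v} is {u^3, u^2/4 + v^3, u*v}; counting standard monomials gives mu = 5. Corank 2; j^3 = u^2*v has shape L^2 M (L != M), so D-series; mu = 5 gives D_5. The Hessian of g at 0 is [[0, 0], [0, 0]] with rank 0, so corank 2. A Groebner basis of the Jacobian ideal J(g) in C{u,v} is {u*v^2, u*v/4 + v^3, u^2 - u*v}; counting standard monomials gives mu = 5. Corank 2; j^3 = -u^2*(u - v) has shape L^2 M (L != M), so D-series; mu = 5 gives D_5. Both have type D_5, hence right-equivalent.

Yes.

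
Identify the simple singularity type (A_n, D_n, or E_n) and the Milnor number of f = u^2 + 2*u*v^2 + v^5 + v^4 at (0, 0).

The Hessian of f at 0 is [[2, 0], [0, 0]] with rank 1, so corank 1. A Groebner basis of the Jacobian ideal J(f) in C{u,v} is {u^2, u + v^2}; counting standard monomials gives mu = 4. Corank 1: A-series; mu = 4 gives A_4.

Type A4, Milnor number mu = 4.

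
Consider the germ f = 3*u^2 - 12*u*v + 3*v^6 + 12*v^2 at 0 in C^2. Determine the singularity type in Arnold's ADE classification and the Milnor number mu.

Type A_5, Milnor number mu = 5.

The Hessian of f at 0 has rank 1. Corank 1: A-series; mu = 5 gives A_5.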